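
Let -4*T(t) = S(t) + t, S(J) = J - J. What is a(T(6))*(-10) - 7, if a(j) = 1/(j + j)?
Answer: -11/3 ≈ -3.6667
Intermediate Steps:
S(J) = 0
T(t) = -t/4 (T(t) = -(0 + t)/4 = -t/4)
a(j) = 1/(2*j)
a(T(6))*(-10) - 7 = (1/(2*((-¼*6))))*(-10) - 7 = (1/(2*(-3/2)))*(-10) - 7 = ((½)*(-⅔))*(-10) - 7 = -⅓*(-10) - 7 = 10/3 - 7 = -11/3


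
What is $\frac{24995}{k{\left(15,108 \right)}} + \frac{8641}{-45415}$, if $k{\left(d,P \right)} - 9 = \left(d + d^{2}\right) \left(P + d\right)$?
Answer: $\frac{879987836}{1341059535} \approx 0.65619$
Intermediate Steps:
$k{\left(d,P \right)} = 9 + \left(P + d\right) \left(d + d^{2}\right)$ ($k{\left(d,P \right)} = 9 + \left(d + d^{2}\right) \left(P + d\right) = 9 + \left(P + d\right) \left(d + d^{2}\right)$)
$\frac{24995}{k{\left(15,108 \right)}} + \frac{8641}{-45415} = \frac{24995}{9 + 15^{2} + 15^{3} + 108 \cdot 15 + 108 \cdot 15^{2}} + \frac{8641}{-45415} = \frac{24995}{9 + 225 + 3375 + 1620 + 108 \cdot 225} + 8641 \left(- \frac{1}{45415}\right) = \frac{24995}{9 + 225 + 3375 + 1620 + 24300} - \frac{8641}{45415} = \frac{24995}{29529} - \frac{8641}{45415} = \frac{879987836}{1341059535}$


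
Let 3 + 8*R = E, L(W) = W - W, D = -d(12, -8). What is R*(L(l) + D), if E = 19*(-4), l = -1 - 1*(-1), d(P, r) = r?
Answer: -79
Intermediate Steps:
D = 8 (D = -1*(-8) = 8)
l = 0 (l = -1 + 1 = 0)
L(W) = 0
E = -76
R = -79/8 (R = -3/8 + (⅛)*(-76) = -3/8 - 19/2 = -79/8 ≈ -9.8750)
R*(L(l) + D) = -79*(0 + 8)/8 = -79/8*8 = -79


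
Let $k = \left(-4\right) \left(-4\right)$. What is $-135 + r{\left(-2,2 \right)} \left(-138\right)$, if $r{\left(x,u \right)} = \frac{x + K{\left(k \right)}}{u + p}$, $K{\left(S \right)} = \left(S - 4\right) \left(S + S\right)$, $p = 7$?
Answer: $- \frac{17977}{3} \approx -5992.3$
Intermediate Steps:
$k = 16$
$K{\left(S \right)} = 2 S \left(-4 + S\right)$ ($K{\left(S \right)} = \left(-4 + S\right) 2 S = 2 S \left(-4 + S\right)$)
$r{\left(x,u \right)} = \frac{384 + x}{7 + u}$ ($r{\left(x,u \right)} = \frac{x + 2 \cdot 16 \left(-4 + 16\right)}{u + 7} = \frac{x + 2 \cdot 16 \cdot 12}{7 + u} = \frac{x + 384}{7 + u} = \frac{384 + x}{7 + u}$)
$-135 + r{\left(-2,2 \right)} \left(-138\right) = -135 + \frac{384 - 2}{7 + 2} \left(-138\right) = -135 + \frac{1}{9} \cdot 382 \left(-138\right) = -135 + \frac{382}{9} \left(-138\right) = -135 - \frac{17572}{3} = - \frac{17977}{3}$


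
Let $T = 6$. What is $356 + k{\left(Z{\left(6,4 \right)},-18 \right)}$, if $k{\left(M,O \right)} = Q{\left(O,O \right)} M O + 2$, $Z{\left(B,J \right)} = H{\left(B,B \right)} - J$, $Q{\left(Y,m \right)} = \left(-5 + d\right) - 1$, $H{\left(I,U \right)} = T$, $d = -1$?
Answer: $610$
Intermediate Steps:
$H{\left(I,U \right)} = 6$
$Q{\left(Y,m \right)} = -7$ ($Q{\left(Y,m \right)} = \left(-5 - 1\right) - 1 = -6 - 1 = -7$)
$Z{\left(B,J \right)} = 6 - J$
$k{\left(M,O \right)} = 2 - 7 M O$ ($k{\left(M,O \right)} = - 7 M O + 2 = 2 - 7 M O$)
$356 + k{\left(Z{\left(6,4 \right)},-18 \right)} = 356 - \left(-2 + 7 \left(6 - 4\right) \left(-18\right)\right) = 356 - \left(-2 + 14 \left(-18\right)\right) = 356 + \left(2 + 252\right) = 356 + 254 = 610$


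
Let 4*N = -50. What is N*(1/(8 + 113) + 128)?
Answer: -387225/242 ≈ -1600.1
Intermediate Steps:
N = -25/2 (N = (¼)*(-50) = -25/2 ≈ -12.500)
N*(1/(8 + 113) + 128) = -25*(1/(8 + 113) + 128)/2 = -25*(1/121 + 128)/2 = -25/2*15489/121 = -387225/242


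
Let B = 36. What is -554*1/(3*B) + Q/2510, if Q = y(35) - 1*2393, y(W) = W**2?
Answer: -379171/67770 ≈ -5.5950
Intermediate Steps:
Q = -1168 (Q = 35**2 - 1*2393 = 1225 - 2393 = -1168)
-554*1/(3*B) + Q/2510 = -554/(3*36) - 1168/2510 = -554/108 - 1168*1/2510 = -554*1/108 - 584/1255 = -277/54 - 584/1255 = -379171/67770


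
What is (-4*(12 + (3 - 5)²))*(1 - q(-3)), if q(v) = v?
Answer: -256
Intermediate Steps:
(-4*(12 + (3 - 5)²))*(1 - q(-3)) = (-4*(12 + (3 - 5)²))*(1 - 1*(-3)) = (-4*(12 + (-2)²))*(1 + 3) = -4*(12 + 4)*4 = -4*16*4 = -64*4 = -256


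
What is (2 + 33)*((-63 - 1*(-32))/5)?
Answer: -217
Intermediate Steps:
(2 + 33)*((-63 - 1*(-32))/5) = 35*((-63 + 32)*(⅕)) = 35*(-31*⅕) = 35*(-31/5) = -217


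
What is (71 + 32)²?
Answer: 10609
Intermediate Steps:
(71 + 32)² = 103² = 10609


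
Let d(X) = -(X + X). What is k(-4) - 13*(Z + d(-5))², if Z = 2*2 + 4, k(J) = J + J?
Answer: -4220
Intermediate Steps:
k(J) = 2*J
Z = 8 (Z = 4 + 4 = 8)
d(X) = -2*X
k(-4) - 13*(Z + d(-5))² = 2*(-4) - 13*(8 - 2*(-5))² = -8 - 13*(8 + 10)² = -8 - 13*18² = -8 - 13*324 = -8 - 4212 = -4220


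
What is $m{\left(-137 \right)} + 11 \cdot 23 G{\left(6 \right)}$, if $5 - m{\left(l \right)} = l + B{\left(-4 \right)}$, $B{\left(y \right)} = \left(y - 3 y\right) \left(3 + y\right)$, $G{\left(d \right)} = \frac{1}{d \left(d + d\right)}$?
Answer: $\frac{11053}{72} \approx 153.51$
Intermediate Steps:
$G{\left(d \right)} = \frac{1}{2 d^{2}}$ ($G{\left(d \right)} = \frac{1}{d 2 d} = \frac{1}{2 d^{2}}$)
$B{\left(y \right)} = - 2 y \left(3 + y\right)$
$m{\left(l \right)} = 13 - l$ ($m{\left(l \right)} = 5 - \left(l - - 8 \left(3 - 4\right)\right) = 5 - \left(l - \left(-8\right) \left(-1\right)\right) = 5 - \left(l - 8\right) = 5 - \left(-8 + l\right) = 13 - l$)
$m{\left(-137 \right)} + 11 \cdot 23 G{\left(6 \right)} = \left(13 - -137\right) + 11 \cdot 23 \frac{1}{2 \cdot 36} = \left(13 + 137\right) + 253 \cdot \frac{1}{2} \cdot \frac{1}{36} = 150 + 253 \cdot \frac{1}{72} = 150 + \frac{253}{72} = \frac{11053}{72}$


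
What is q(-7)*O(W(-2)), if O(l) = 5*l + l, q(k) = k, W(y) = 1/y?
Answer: 21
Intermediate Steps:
O(l) = 6*l
q(-7)*O(W(-2)) = -42/(-2) = -42*(-1)/2 = -7*(-3) = 21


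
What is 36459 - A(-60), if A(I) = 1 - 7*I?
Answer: 36038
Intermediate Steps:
36459 - A(-60) = 36459 - (1 - 7*(-60)) = 36459 - (1 + 420) = 36459 - 1*421 = 36459 - 421 = 36038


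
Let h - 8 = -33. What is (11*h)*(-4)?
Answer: 1100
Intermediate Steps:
h = -25 (h = 8 - 33 = -25)
(11*h)*(-4) = (11*(-25))*(-4) = -275*(-4) = 1100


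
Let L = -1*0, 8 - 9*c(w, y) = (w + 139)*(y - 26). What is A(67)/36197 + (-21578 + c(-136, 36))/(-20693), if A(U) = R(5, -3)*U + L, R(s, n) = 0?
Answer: 194224/186237 ≈ 1.0429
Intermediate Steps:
c(w, y) = 8/9 - (-26 + y)*(139 + w)/9 (c(w, y) = 8/9 - (w + 139)*(y - 26)/9 = 8/9 - (139 + w)*(-26 + y)/9 = 8/9 - (-26 + y)*(139 + w)/9)
L = 0
A(U) = 0 (A(U) = 0*U + 0 = 0 + 0 = 0)
A(67)/36197 + (-21578 + c(-136, 36))/(-20693) = 0/36197 + (-21578 + (3622/9 - 139/9*36 + (26/9)*(-136) - ⅑*(-136)*36))/(-20693) = 0*(1/36197) + (-21578 + (3622/9 - 556 - 3536/9 + 544))*(-1/20693) = 0 + (-21578 - 22/9)*(-1/20693) = 0 - 194224/9*(-1/20693) = 0 + 194224/186237 = 194224/186237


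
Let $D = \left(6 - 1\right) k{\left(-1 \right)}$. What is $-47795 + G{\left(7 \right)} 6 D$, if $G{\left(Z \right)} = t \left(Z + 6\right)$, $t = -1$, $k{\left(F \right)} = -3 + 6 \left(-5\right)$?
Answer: $-34925$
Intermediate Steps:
$k{\left(F \right)} = -33$ ($k{\left(F \right)} = -3 - 30 = -33$)
$G{\left(Z \right)} = -6 - Z$ ($G{\left(Z \right)} = - (Z + 6) = - (6 + Z) = -6 - Z$)
$D = -165$ ($D = \left(6 - 1\right) \left(-33\right) = 5 \left(-33\right) = -165$)
$-47795 + G{\left(7 \right)} 6 D = -47795 + \left(-6 - 7\right) 6 \left(-165\right) = -47795 + \left(-13\right) 6 \left(-165\right) = -47795 - -12870 = -47795 + 12870 = -34925$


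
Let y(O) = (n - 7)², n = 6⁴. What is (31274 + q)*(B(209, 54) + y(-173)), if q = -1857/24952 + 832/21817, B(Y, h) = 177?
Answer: 14145080480602371639/272188892 ≈ 5.1968e+10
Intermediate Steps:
n = 1296
q = -19754105/544377784 (q = -1857*1/24952 + 832*(1/21817) = -1857/24952 + 832/21817 = -19754105/544377784 ≈ -0.036287)
y(O) = 1661521 (y(O) = (1296 - 7)² = 1289² = 1661521)
(31274 + q)*(B(209, 54) + y(-173)) = (31274 - 19754105/544377784)*(177 + 1661521) = (17024851062711/544377784)*1661698 = 14145080480602371639/272188892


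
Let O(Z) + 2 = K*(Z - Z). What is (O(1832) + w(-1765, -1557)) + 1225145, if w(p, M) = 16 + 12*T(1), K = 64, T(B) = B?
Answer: 1225171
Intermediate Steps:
w(p, M) = 28 (w(p, M) = 16 + 12*1 = 16 + 12 = 28)
O(Z) = -2 (O(Z) = -2 + 64*(Z - Z) = -2 + 64*0 = -2 + 0 = -2)
(O(1832) + w(-1765, -1557)) + 1225145 = (-2 + 28) + 1225145 = 26 + 1225145 = 1225171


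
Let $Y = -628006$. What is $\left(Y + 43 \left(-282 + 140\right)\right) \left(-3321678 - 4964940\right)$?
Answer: $5254643913216$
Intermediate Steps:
$\left(Y + 43 \left(-282 + 140\right)\right) \left(-3321678 - 4964940\right) = \left(-628006 + 43 \left(-282 + 140\right)\right) \left(-3321678 - 4964940\right) = \left(-628006 + 43 \left(-142\right)\right) \left(-8286618\right) = \left(-628006 - 6106\right) \left(-8286618\right) = \left(-634112\right) \left(-8286618\right) = 5254643913216$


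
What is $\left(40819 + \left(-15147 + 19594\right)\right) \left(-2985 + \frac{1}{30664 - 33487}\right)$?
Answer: $- \frac{381441010496}{2823} \approx -1.3512 \cdot 10^{8}$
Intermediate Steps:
$\left(40819 + \left(-15147 + 19594\right)\right) \left(-2985 + \frac{1}{30664 - 33487}\right) = \left(40819 + 4447\right) \left(-2985 + \frac{1}{-2823}\right) = 45266 \left(-2985 - \frac{1}{2823}\right) = 45266 \left(- \frac{8426656}{2823}\right) = - \frac{381441010496}{2823}$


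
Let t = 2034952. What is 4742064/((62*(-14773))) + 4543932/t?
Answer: -685995894987/232983180694 ≈ -2.9444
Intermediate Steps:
4742064/((62*(-14773))) + 4543932/t = 4742064/((62*(-14773))) + 4543932/2034952 = 4742064/(-915926) + 4543932*(1/2034952) = 4742064*(-1/915926) + 1135983/508738 = -2371032/457963 + 1135983/508738 = -685995894987/232983180694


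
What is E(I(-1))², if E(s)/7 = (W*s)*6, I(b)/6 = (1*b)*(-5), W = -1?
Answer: 1587600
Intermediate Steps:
I(b) = -30*b (I(b) = 6*((1*b)*(-5)) = 6*(b*(-5)) = 6*(-5*b) = -30*b)
E(s) = -42*s (E(s) = 7*(-s*6) = 7*(-6*s) = -42*s)
E(I(-1))² = (-(-1260)*(-1))² = (-42*30)² = (-1260)² = 1587600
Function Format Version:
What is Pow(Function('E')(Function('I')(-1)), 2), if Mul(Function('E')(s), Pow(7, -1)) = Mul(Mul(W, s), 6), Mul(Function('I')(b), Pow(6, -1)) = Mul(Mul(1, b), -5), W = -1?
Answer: 1587600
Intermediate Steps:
Function('I')(b) = Mul(-30, b) (Function('I')(b) = Mul(6, Mul(Mul(1, b), -5)) = Mul(6, Mul(b, -5)) = Mul(6, Mul(-5, b)) = Mul(-30, b))
Function('E')(s) = Mul(-42, s) (Function('E')(s) = Mul(7, Mul(Mul(-1, s), 6)) = Mul(7, Mul(-6, s)) = Mul(-42, s))
Pow(Function('E')(Function('I')(-1)), 2) = Pow(Mul(-42, Mul(-30, -1)), 2) = Pow(Mul(-42, 30), 2) = Pow(-1260, 2) = 1587600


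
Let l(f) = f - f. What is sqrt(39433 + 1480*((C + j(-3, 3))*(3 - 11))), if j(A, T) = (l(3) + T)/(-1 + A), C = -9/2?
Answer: sqrt(101593) ≈ 318.74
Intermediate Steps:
C = -9/2 (C = -9*1/2 = -9/2 ≈ -4.5000)
l(f) = 0
j(A, T) = T/(-1 + A) (j(A, T) = (0 + T)/(-1 + A) = T/(-1 + A))
sqrt(39433 + 1480*((C + j(-3, 3))*(3 - 11))) = sqrt(39433 + 1480*((-9/2 + 3/(-1 - 3))*(3 - 11))) = sqrt(39433 + 1480*((-9/2 + 3/(-4))*(-8))) = sqrt(39433 + 1480*((-9/2 + 3*(-1/4))*(-8))) = sqrt(39433 + 1480*((-9/2 - 3/4)*(-8))) = sqrt(39433 + 1480*(-21/4*(-8))) = sqrt(39433 + 1480*42) = sqrt(39433 + 62160) = sqrt(101593)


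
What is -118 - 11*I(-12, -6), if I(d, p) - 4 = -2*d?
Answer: -426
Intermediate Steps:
I(d, p) = 4 - 2*d
-118 - 11*I(-12, -6) = -118 - 11*(4 - 2*(-12)) = -118 - 11*(4 + 24) = -118 - 11*28 = -118 - 308 = -426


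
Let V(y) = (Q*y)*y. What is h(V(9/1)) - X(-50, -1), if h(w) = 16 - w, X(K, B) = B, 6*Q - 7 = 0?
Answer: -155/2 ≈ -77.500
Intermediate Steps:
Q = 7/6 (Q = 7/6 + (⅙)*0 = 7/6 + 0 = 7/6 ≈ 1.1667)
V(y) = 7*y²/6 (V(y) = (7*y/6)*y = 7*y²/6)
h(V(9/1)) - X(-50, -1) = (16 - 7*(9/1)²/6) - 1*(-1) = (16 - 7*(9*1)²/6) + 1 = (16 - 7*9²/6) + 1 = (16 - 7*81/6) + 1 = (16 - 1*189/2) + 1 = (16 - 189/2) + 1 = -157/2 + 1 = -155/2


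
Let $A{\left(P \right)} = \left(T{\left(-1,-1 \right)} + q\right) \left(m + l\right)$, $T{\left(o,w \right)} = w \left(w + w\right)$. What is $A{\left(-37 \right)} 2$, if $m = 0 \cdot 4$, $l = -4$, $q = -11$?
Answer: $72$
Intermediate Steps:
$T{\left(o,w \right)} = 2 w^{2}$ ($T{\left(o,w \right)} = w 2 w = 2 w^{2}$)
$m = 0$
$A{\left(P \right)} = 36$ ($A{\left(P \right)} = \left(2 \left(-1\right)^{2} - 11\right) \left(0 - 4\right) = \left(2 \cdot 1 - 11\right) \left(-4\right) = \left(2 - 11\right) \left(-4\right) = \left(-9\right) \left(-4\right) = 36$)
$A{\left(-37 \right)} 2 = 36 \cdot 2 = 72$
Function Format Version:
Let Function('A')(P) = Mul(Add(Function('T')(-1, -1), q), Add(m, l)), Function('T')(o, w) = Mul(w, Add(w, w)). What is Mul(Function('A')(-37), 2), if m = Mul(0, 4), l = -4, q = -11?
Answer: 72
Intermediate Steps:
Function('T')(o, w) = Mul(2, Pow(w, 2)) (Function('T')(o, w) = Mul(w, Mul(2, w)) = Mul(2, Pow(w, 2)))
m = 0
Function('A')(P) = 36 (Function('A')(P) = Mul(Add(Mul(2, Pow(-1, 2)), -11), Add(0, -4)) = Mul(Add(Mul(2, 1), -11), -4) = Mul(Add(2, -11), -4) = Mul(-9, -4) = 36)
Mul(Function('A')(-37), 2) = Mul(36, 2) = 72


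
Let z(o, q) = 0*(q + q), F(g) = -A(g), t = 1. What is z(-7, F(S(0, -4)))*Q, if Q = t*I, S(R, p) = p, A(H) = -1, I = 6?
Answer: 0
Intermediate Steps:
F(g) = 1 (F(g) = -1*(-1) = 1)
z(o, q) = 0 (z(o, q) = 0*(2*q) = 0)
Q = 6 (Q = 1*6 = 6)
z(-7, F(S(0, -4)))*Q = 0*6 = 0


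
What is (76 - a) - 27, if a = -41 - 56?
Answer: 146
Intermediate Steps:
a = -97
(76 - a) - 27 = (76 - 1*(-97)) - 27 = (76 + 97) - 27 = 173 - 27 = 146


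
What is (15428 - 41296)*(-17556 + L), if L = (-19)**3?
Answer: 631567220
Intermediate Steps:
L = -6859
(15428 - 41296)*(-17556 + L) = (15428 - 41296)*(-17556 - 6859) = -25868*(-24415) = 631567220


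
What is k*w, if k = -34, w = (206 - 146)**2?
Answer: -122400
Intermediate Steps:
w = 3600 (w = 60**2 = 3600)
k*w = -34*3600 = -122400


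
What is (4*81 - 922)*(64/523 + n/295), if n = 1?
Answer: -11602994/154285 ≈ -75.205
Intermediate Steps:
(4*81 - 922)*(64/523 + n/295) = (4*81 - 922)*(64/523 + 1/295) = (324 - 922)*(64*(1/523) + 1*(1/295)) = -598*(64/523 + 1/295) = -598*19403/154285 = -11602994/154285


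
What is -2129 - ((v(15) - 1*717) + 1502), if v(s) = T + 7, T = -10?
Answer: -2911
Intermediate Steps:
v(s) = -3 (v(s) = -10 + 7 = -3)
-2129 - ((v(15) - 1*717) + 1502) = -2129 - ((-3 - 1*717) + 1502) = -2129 - ((-3 - 717) + 1502) = -2129 - (-720 + 1502) = -2129 - 1*782 = -2129 - 782 = -2911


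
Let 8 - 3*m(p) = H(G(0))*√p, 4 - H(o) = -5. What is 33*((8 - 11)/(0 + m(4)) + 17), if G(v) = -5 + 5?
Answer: 5907/10 ≈ 590.70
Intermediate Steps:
G(v) = 0
H(o) = 9 (H(o) = 4 - 1*(-5) = 4 + 5 = 9)
m(p) = 8/3 - 3*√p
33*((8 - 11)/(0 + m(4)) + 17) = 33*((8 - 11)/(0 + (8/3 - 3*√4)) + 17) = 33*(-3/(0 + (8/3 - 3*2)) + 17) = 33*(-3/(0 + (8/3 - 6)) + 17) = 33*(-3/(0 - 10/3) + 17) = 33*(-3/(-10/3) + 17) = 33*(-3*(-3/10) + 17) = 33*(9/10 + 17) = 33*(179/10) = 5907/10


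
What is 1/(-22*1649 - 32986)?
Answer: -1/69264 ≈ -1.4438e-5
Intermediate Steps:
1/(-22*1649 - 32986) = 1/(-36278 - 32986) = 1/(-69264) = -1/69264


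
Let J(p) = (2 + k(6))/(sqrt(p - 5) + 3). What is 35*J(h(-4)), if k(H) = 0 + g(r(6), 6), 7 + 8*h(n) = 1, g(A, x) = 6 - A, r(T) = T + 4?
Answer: -840/59 + 140*I*sqrt(23)/59 ≈ -14.237 + 11.38*I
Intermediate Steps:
r(T) = 4 + T
h(n) = -3/4 (h(n) = -7/8 + (1/8)*1 = -7/8 + 1/8 = -3/4)
k(H) = -4 (k(H) = 0 + (6 - (4 + 6)) = 0 + (6 - 1*10) = 0 + (6 - 10) = 0 - 4 = -4)
J(p) = -2/(3 + sqrt(-5 + p)) (J(p) = (2 - 4)/(sqrt(p - 5) + 3) = -2/(sqrt(-5 + p) + 3) = -2/(3 + sqrt(-5 + p)))
35*J(h(-4)) = 35*(-2/(3 + sqrt(-5 - 3/4))) = 35*(-2/(3 + sqrt(-23/4))) = 35*(-2/(3 + I*sqrt(23)/2)) = -70/(3 + I*sqrt(23)/2)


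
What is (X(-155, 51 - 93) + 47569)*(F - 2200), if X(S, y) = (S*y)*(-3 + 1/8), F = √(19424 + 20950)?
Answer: -63476050 + 346233*√4486/4 ≈ -5.7679e+7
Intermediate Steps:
F = 3*√4486 (F = √40374 = 3*√4486 ≈ 200.93)
X(S, y) = -23*S*y/8 (X(S, y) = (S*y)*(-3 + ⅛) = (S*y)*(-23/8) = -23*S*y/8)
(X(-155, 51 - 93) + 47569)*(F - 2200) = (-23/8*(-155)*(51 - 93) + 47569)*(3*√4486 - 2200) = (-23/8*(-155)*(-42) + 47569)*(-2200 + 3*√4486) = (-74865/4 + 47569)*(-2200 + 3*√4486) = 115411*(-2200 + 3*√4486)/4 = -63476050 + 346233*√4486/4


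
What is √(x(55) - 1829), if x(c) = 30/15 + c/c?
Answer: I*√1826 ≈ 42.732*I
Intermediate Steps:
x(c) = 3 (x(c) = 30*(1/15) + 1 = 2 + 1 = 3)
√(x(55) - 1829) = √(3 - 1829) = √(-1826) = I*√1826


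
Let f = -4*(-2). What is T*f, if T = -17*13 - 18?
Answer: -1912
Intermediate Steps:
f = 8
T = -239 (T = -221 - 18 = -239)
T*f = -239*8 = -1912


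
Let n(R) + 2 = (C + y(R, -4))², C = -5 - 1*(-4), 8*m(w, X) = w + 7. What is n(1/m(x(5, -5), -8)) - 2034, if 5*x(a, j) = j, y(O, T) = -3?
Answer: -2020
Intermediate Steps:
x(a, j) = j/5
m(w, X) = 7/8 + w/8 (m(w, X) = (w + 7)/8 = (7 + w)/8 = 7/8 + w/8)
C = -1 (C = -5 + 4 = -1)
n(R) = 14 (n(R) = -2 + (-1 - 3)² = -2 + (-4)² = -2 + 16 = 14)
n(1/m(x(5, -5), -8)) - 2034 = 14 - 2034 = -2020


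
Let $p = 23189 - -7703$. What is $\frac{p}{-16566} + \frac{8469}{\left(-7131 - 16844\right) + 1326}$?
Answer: $- \frac{38180471}{17054697} \approx -2.2387$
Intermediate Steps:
$p = 30892$ ($p = 23189 + 7703 = 30892$)
$\frac{p}{-16566} + \frac{8469}{\left(-7131 - 16844\right) + 1326} = \frac{30892}{-16566} + \frac{8469}{\left(-7131 - 16844\right) + 1326} = 30892 \left(- \frac{1}{16566}\right) + \frac{8469}{-23975 + 1326} = - \frac{15446}{8283} + \frac{8469}{-22649} = - \frac{15446}{8283} + 8469 \left(- \frac{1}{22649}\right) = - \frac{15446}{8283} - \frac{8469}{22649} = - \frac{38180471}{17054697}$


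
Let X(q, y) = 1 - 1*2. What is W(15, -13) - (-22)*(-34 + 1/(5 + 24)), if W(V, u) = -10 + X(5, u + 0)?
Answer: -21989/29 ≈ -758.24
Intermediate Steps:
X(q, y) = -1 (X(q, y) = 1 - 2 = -1)
W(V, u) = -11 (W(V, u) = -10 - 1 = -11)
W(15, -13) - (-22)*(-34 + 1/(5 + 24)) = -11 - (-22)*(-34 + 1/(5 + 24)) = -11 - (-22)*(-34 + 1/29) = -11 - (-22)*(-985)/29 = -11 - 1*21670/29 = -11 - 21670/29 = -21989/29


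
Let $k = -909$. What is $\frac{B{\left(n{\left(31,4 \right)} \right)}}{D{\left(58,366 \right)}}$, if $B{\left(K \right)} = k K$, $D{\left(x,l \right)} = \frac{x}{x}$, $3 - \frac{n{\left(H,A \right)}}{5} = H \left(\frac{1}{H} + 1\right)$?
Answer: $131805$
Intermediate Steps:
$n{\left(H,A \right)} = 15 - 5 H \left(1 + \frac{1}{H}\right)$ ($n{\left(H,A \right)} = 15 - 5 H \left(\frac{1}{H} + 1\right) = 15 - 5 H \left(1 + \frac{1}{H}\right)$)
$D{\left(x,l \right)} = 1$
$B{\left(K \right)} = - 909 K$
$\frac{B{\left(n{\left(31,4 \right)} \right)}}{D{\left(58,366 \right)}} = \frac{\left(-909\right) \left(10 - 155\right)}{1} = - 909 \left(10 - 155\right) 1 = \left(-909\right) \left(-145\right) 1 = 131805 \cdot 1 = 131805$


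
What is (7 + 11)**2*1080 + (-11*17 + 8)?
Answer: 349741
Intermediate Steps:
(7 + 11)**2*1080 + (-11*17 + 8) = 18**2*1080 + (-187 + 8) = 324*1080 - 179 = 349920 - 179 = 349741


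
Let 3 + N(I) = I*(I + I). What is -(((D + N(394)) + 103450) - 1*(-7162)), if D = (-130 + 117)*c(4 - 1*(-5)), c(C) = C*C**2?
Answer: -411604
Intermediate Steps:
c(C) = C**3
D = -9477 (D = (-130 + 117)*(4 - 1*(-5))**3 = -13*(4 + 5)**3 = -13*9**3 = -13*729 = -9477)
N(I) = -3 + 2*I**2 (N(I) = -3 + I*(I + I) = -3 + I*(2*I) = -3 + 2*I**2)
-(((D + N(394)) + 103450) - 1*(-7162)) = -(((-9477 + (-3 + 2*394**2)) + 103450) - 1*(-7162)) = -(((-9477 + (-3 + 2*155236)) + 103450) + 7162) = -(((-9477 + (-3 + 310472)) + 103450) + 7162) = -(((-9477 + 310469) + 103450) + 7162) = -((300992 + 103450) + 7162) = -(404442 + 7162) = -1*411604 = -411604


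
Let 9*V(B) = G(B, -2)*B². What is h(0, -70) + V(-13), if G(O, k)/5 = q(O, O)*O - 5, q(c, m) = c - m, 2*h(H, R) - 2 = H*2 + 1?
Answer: -8423/18 ≈ -467.94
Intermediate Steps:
h(H, R) = 3/2 + H (h(H, R) = 1 + (H*2 + 1)/2 = 1 + (2*H + 1)/2 = 1 + (1 + 2*H)/2 = 1 + (½ + H) = 3/2 + H)
G(O, k) = -25 (G(O, k) = 5*((O - O)*O - 5) = 5*(0*O - 5) = 5*(0 - 5) = 5*(-5) = -25)
V(B) = -25*B²/9 (V(B) = (-25*B²)/9 = -25*B²/9)
h(0, -70) + V(-13) = (3/2 + 0) - 25/9*(-13)² = 3/2 - 25/9*169 = 3/2 - 4225/9 = -8423/18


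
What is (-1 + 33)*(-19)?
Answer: -608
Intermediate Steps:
(-1 + 33)*(-19) = 32*(-19) = -608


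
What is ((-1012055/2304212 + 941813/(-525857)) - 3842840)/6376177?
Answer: -4656318167787085051/7725924466168898068 ≈ -0.60269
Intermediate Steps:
((-1012055/2304212 + 941813/(-525857)) - 3842840)/6376177 = ((-1012055*1/2304212 + 941813*(-1/525857)) - 3842840)*(1/6376177) = ((-1012055/2304212 - 941813/525857) - 3842840)*(1/6376177) = (-2702333022491/1211686009684 - 3842840)*(1/6376177) = -4656318167787085051/1211686009684*1/6376177 = -4656318167787085051/7725924466168898068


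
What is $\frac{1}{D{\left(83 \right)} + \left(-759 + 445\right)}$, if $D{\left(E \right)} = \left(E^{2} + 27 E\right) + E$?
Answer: $\frac{1}{8899} \approx 0.00011237$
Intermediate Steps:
$D{\left(E \right)} = E^{2} + 28 E$
$\frac{1}{D{\left(83 \right)} + \left(-759 + 445\right)} = \frac{1}{83 \left(28 + 83\right) + \left(-759 + 445\right)} = \frac{1}{83 \cdot 111 - 314} = \frac{1}{9213 - 314} = \frac{1}{8899}$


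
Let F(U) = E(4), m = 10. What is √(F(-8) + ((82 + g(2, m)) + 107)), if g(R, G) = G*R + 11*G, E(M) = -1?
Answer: √318 ≈ 17.833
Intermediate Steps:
F(U) = -1
g(R, G) = 11*G + G*R
√(F(-8) + ((82 + g(2, m)) + 107)) = √(-1 + ((82 + 10*(11 + 2)) + 107)) = √(-1 + ((82 + 10*13) + 107)) = √(-1 + ((82 + 130) + 107)) = √(-1 + (212 + 107)) = √(-1 + 319) = √318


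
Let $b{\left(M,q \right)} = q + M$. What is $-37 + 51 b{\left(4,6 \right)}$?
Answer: $473$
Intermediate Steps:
$b{\left(M,q \right)} = M + q$
$-37 + 51 b{\left(4,6 \right)} = -37 + 51 \left(4 + 6\right) = -37 + 51 \cdot 10 = -37 + 510 = 473$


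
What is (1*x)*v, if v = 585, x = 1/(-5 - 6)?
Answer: -585/11 ≈ -53.182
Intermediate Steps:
x = -1/11 (x = 1/(-11) = -1/11 ≈ -0.090909)
(1*x)*v = (1*(-1/11))*585 = -1/11*585 = -585/11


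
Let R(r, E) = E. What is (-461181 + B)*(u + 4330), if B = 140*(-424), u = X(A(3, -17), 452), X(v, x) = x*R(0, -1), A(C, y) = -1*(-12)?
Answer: -2018657998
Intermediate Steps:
A(C, y) = 12
X(v, x) = -x (X(v, x) = x*(-1) = -x)
u = -452 (u = -1*452 = -452)
B = -59360
(-461181 + B)*(u + 4330) = (-461181 - 59360)*(-452 + 4330) = -520541*3878 = -2018657998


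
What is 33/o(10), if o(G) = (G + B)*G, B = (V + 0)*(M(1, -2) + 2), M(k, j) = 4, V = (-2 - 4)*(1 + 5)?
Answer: -33/2060 ≈ -0.016019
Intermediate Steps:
V = -36 (V = -6*6 = -36)
B = -216 (B = (-36 + 0)*(4 + 2) = -36*6 = -216)
o(G) = G*(-216 + G) (o(G) = (G - 216)*G = (-216 + G)*G = G*(-216 + G))
33/o(10) = 33/((10*(-216 + 10))) = 33/((10*(-206))) = 33/(-2060) = 33*(-1/2060) = -33/2060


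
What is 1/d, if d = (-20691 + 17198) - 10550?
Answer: -1/14043 ≈ -7.1210e-5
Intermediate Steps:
d = -14043 (d = -3493 - 10550 = -14043)
1/d = 1/(-14043) = -1/14043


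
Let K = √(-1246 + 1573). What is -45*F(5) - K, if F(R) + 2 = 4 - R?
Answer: 135 - √327 ≈ 116.92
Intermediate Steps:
F(R) = 2 - R (F(R) = -2 + (4 - R) = 2 - R)
K = √327 ≈ 18.083
-45*F(5) - K = -45*(2 - 1*5) - √327 = -45*(2 - 5) - √327 = -45*(-3) - √327 = -15*(-9) - √327 = 135 - √327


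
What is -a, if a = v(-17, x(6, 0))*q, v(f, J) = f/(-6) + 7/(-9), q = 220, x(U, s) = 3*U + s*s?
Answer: -4070/9 ≈ -452.22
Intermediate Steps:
x(U, s) = s² + 3*U (x(U, s) = 3*U + s² = s² + 3*U)
v(f, J) = -7/9 - f/6 (v(f, J) = f*(-⅙) + 7*(-⅑) = -f/6 - 7/9 = -7/9 - f/6)
a = 4070/9 (a = (-7/9 - ⅙*(-17))*220 = (-7/9 + 17/6)*220 = (37/18)*220 = 4070/9 ≈ 452.22)
-a = -1*4070/9 = -4070/9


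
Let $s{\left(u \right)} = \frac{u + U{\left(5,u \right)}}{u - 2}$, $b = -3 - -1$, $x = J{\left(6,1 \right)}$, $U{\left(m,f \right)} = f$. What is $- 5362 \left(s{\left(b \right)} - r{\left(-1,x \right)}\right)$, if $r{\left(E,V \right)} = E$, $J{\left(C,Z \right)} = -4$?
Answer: $-10724$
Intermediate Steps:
$x = -4$
$b = -2$ ($b = -3 + 1 = -2$)
$s{\left(u \right)} = \frac{2 u}{-2 + u}$ ($s{\left(u \right)} = \frac{u + u}{u - 2} = \frac{2 u}{-2 + u}$)
$- 5362 \left(s{\left(b \right)} - r{\left(-1,x \right)}\right) = - 5362 \left(2 \left(-2\right) \frac{1}{-2 - 2} - -1\right) = - 5362 \left(2 \left(-2\right) \frac{1}{-4} + 1\right) = - 5362 \left(2 \left(-2\right) \left(- \frac{1}{4}\right) + 1\right) = - 5362 \left(1 + 1\right) = \left(-5362\right) 2 = -10724$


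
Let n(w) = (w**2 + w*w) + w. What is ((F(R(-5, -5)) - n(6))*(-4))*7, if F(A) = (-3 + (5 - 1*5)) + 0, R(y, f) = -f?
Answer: 2268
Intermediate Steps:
n(w) = w + 2*w**2 (n(w) = (w**2 + w**2) + w = 2*w**2 + w = w + 2*w**2)
F(A) = -3 (F(A) = (-3 + (5 - 5)) + 0 = (-3 + 0) + 0 = -3 + 0 = -3)
((F(R(-5, -5)) - n(6))*(-4))*7 = ((-3 - 6*(1 + 2*6))*(-4))*7 = ((-3 - 6*(1 + 12))*(-4))*7 = ((-3 - 6*13)*(-4))*7 = ((-3 - 1*78)*(-4))*7 = ((-3 - 78)*(-4))*7 = -81*(-4)*7 = 324*7 = 2268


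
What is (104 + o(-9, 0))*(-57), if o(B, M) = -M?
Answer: -5928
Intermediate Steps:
(104 + o(-9, 0))*(-57) = (104 - 1*0)*(-57) = (104 + 0)*(-57) = 104*(-57) = -5928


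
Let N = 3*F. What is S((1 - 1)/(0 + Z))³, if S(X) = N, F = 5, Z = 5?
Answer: 3375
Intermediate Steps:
N = 15 (N = 3*5 = 15)
S(X) = 15
S((1 - 1)/(0 + Z))³ = 15³ = 3375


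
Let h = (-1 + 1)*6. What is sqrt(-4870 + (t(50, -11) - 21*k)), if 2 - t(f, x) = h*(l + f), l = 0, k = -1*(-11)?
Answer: I*sqrt(5099) ≈ 71.407*I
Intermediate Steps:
k = 11
h = 0 (h = 0*6 = 0)
t(f, x) = 2 (t(f, x) = 2 - 0*(0 + f) = 2 - 0*f = 2 - 1*0 = 2 + 0 = 2)
sqrt(-4870 + (t(50, -11) - 21*k)) = sqrt(-4870 + (2 - 21*11)) = sqrt(-4870 + (2 - 1*231)) = sqrt(-4870 + (2 - 231)) = sqrt(-4870 - 229) = sqrt(-5099) = I*sqrt(5099)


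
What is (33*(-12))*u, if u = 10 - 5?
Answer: -1980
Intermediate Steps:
u = 5
(33*(-12))*u = (33*(-12))*5 = -396*5 = -1980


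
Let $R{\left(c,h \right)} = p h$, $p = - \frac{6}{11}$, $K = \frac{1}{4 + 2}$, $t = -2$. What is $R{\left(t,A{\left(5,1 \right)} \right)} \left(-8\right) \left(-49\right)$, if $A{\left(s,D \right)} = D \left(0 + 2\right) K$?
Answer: $- \frac{784}{11} \approx -71.273$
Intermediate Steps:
$K = \frac{1}{6} \approx 0.16667$
$p = - \frac{6}{11}$ ($p = \left(-6\right) \frac{1}{11} = - \frac{6}{11} \approx -0.54545$)
$A{\left(s,D \right)} = \frac{D}{3}$ ($A{\left(s,D \right)} = D \left(0 + 2\right) \frac{1}{6} = D 2 \cdot \frac{1}{6} = 2 D \frac{1}{6} = \frac{D}{3}$)
$R{\left(c,h \right)} = - \frac{6 h}{11}$
$R{\left(t,A{\left(5,1 \right)} \right)} \left(-8\right) \left(-49\right) = - \frac{6 \cdot \frac{1}{3} \cdot 1}{11} \left(-8\right) \left(-49\right) = \left(- \frac{6}{11}\right) \frac{1}{3} \left(-8\right) \left(-49\right) = \left(- \frac{2}{11}\right) \left(-8\right) \left(-49\right) = \frac{16}{11} \left(-49\right) = - \frac{784}{11}$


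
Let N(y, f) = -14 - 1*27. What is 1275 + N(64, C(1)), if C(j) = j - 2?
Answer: 1234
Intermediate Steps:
C(j) = -2 + j
N(y, f) = -41 (N(y, f) = -14 - 27 = -41)
1275 + N(64, C(1)) = 1275 - 41 = 1234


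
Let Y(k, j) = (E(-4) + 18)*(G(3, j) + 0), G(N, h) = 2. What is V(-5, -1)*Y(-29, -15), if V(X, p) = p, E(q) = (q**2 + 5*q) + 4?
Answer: -36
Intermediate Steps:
E(q) = 4 + q**2 + 5*q
Y(k, j) = 36 (Y(k, j) = ((4 + (-4)**2 + 5*(-4)) + 18)*(2 + 0) = ((4 + 16 - 20) + 18)*2 = (0 + 18)*2 = 18*2 = 36)
V(-5, -1)*Y(-29, -15) = -1*36 = -36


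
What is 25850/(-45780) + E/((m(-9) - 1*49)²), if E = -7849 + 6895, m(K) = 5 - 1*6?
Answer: -1353739/1430625 ≈ -0.94626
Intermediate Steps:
m(K) = -1 (m(K) = 5 - 6 = -1)
E = -954
25850/(-45780) + E/((m(-9) - 1*49)²) = 25850/(-45780) - 954/(-1 - 1*49)² = 25850*(-1/45780) - 954/(-1 - 49)² = -2585/4578 - 954/((-50)²) = -2585/4578 - 954/2500 = -2585/4578 - 954*1/2500 = -2585/4578 - 477/1250 = -1353739/1430625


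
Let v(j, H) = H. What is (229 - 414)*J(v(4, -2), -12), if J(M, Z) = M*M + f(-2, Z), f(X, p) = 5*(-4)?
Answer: 2960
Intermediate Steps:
f(X, p) = -20
J(M, Z) = -20 + M**2 (J(M, Z) = M*M - 20 = M**2 - 20 = -20 + M**2)
(229 - 414)*J(v(4, -2), -12) = (229 - 414)*(-20 + (-2)**2) = -185*(-20 + 4) = -185*(-16) = 2960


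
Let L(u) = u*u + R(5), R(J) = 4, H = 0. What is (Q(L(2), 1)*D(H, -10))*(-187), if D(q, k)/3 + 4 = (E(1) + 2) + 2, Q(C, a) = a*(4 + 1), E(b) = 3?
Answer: -8415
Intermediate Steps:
L(u) = 4 + u² (L(u) = u*u + 4 = u² + 4 = 4 + u²)
Q(C, a) = 5*a (Q(C, a) = a*5 = 5*a)
D(q, k) = 9 (D(q, k) = -12 + 3*((3 + 2) + 2) = -12 + 3*(5 + 2) = -12 + 3*7 = -12 + 21 = 9)
(Q(L(2), 1)*D(H, -10))*(-187) = ((5*1)*9)*(-187) = (5*9)*(-187) = 45*(-187) = -8415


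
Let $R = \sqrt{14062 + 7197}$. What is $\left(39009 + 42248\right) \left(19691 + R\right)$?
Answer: $1600031587 + 81257 \sqrt{21259} \approx 1.6119 \cdot 10^{9}$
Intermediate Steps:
$R = \sqrt{21259} \approx 145.8$
$\left(39009 + 42248\right) \left(19691 + R\right) = \left(39009 + 42248\right) \left(19691 + \sqrt{21259}\right) = 81257 \left(19691 + \sqrt{21259}\right) = 1600031587 + 81257 \sqrt{21259}$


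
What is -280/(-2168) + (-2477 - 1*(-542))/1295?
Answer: -95812/70189 ≈ -1.3651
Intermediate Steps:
-280/(-2168) + (-2477 - 1*(-542))/1295 = -280*(-1/2168) + (-2477 + 542)*(1/1295) = 35/271 - 1935*1/1295 = 35/271 - 387/259 = -95812/70189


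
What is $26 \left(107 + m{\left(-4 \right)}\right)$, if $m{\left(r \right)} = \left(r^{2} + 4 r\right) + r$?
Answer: $2678$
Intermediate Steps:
$m{\left(r \right)} = r^{2} + 5 r$
$26 \left(107 + m{\left(-4 \right)}\right) = 26 \left(107 - 4 \left(5 - 4\right)\right) = 26 \left(107 - 4\right) = 26 \cdot 103 = 2678$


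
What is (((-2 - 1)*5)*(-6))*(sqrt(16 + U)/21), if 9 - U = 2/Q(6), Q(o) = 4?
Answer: 15*sqrt(2) ≈ 21.213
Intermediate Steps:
U = 17/2 (U = 9 - 2/4 = 9 - 1*1/2 = 9 - 1/2 = 17/2 ≈ 8.5000)
(((-2 - 1)*5)*(-6))*(sqrt(16 + U)/21) = (((-2 - 1)*5)*(-6))*(sqrt(16 + 17/2)/21) = (-3*5*(-6))*(sqrt(49/2)*(1/21)) = (-15*(-6))*((7*sqrt(2)/2)*(1/21)) = 90*(sqrt(2)/6) = 15*sqrt(2)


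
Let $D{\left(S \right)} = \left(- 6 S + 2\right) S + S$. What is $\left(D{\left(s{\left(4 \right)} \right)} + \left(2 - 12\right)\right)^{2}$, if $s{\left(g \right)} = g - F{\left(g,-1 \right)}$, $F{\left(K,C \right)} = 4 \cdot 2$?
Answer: $13924$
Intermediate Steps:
$F{\left(K,C \right)} = 8$
$s{\left(g \right)} = -8 + g$ ($s{\left(g \right)} = g - 8 = -8 + g$)
$D{\left(S \right)} = S + S \left(2 - 6 S\right)$ ($D{\left(S \right)} = \left(2 - 6 S\right) S + S = S \left(2 - 6 S\right) + S = S + S \left(2 - 6 S\right)$)
$\left(D{\left(s{\left(4 \right)} \right)} + \left(2 - 12\right)\right)^{2} = \left(3 \left(-8 + 4\right) \left(1 - 2 \left(-8 + 4\right)\right) + \left(2 - 12\right)\right)^{2} = \left(3 \left(-4\right) \left(1 - -8\right) + \left(2 - 12\right)\right)^{2} = \left(3 \left(-4\right) \left(1 + 8\right) - 10\right)^{2} = \left(3 \left(-4\right) 9 - 10\right)^{2} = \left(-108 - 10\right)^{2} = \left(-118\right)^{2} = 13924$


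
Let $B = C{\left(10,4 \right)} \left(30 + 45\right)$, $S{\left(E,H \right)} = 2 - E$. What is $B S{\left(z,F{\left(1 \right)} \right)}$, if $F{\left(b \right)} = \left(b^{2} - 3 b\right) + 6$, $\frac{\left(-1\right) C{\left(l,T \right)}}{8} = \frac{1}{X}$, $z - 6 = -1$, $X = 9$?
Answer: $200$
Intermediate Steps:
$z = 5$ ($z = 6 - 1 = 5$)
$C{\left(l,T \right)} = - \frac{8}{9}$
$F{\left(b \right)} = 6 + b^{2} - 3 b$
$B = - \frac{200}{3}$ ($B = - \frac{8 \left(30 + 45\right)}{9} = \left(- \frac{8}{9}\right) 75 = - \frac{200}{3} \approx -66.667$)
$B S{\left(z,F{\left(1 \right)} \right)} = - \frac{200 \left(2 - 5\right)}{3} = \left(- \frac{200}{3}\right) \left(-3\right) = 200$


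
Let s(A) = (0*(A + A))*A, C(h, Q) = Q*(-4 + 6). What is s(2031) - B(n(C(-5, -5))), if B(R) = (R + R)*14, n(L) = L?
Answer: 280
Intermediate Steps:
C(h, Q) = 2*Q (C(h, Q) = Q*2 = 2*Q)
s(A) = 0 (s(A) = (0*(2*A))*A = 0*A = 0)
B(R) = 28*R (B(R) = (2*R)*14 = 28*R)
s(2031) - B(n(C(-5, -5))) = 0 - 28*2*(-5) = 0 - 28*(-10) = 0 - 1*(-280) = 0 + 280 = 280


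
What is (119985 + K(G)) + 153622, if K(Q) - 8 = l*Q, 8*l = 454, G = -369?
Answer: 1010697/4 ≈ 2.5267e+5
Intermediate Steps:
l = 227/4 (l = (⅛)*454 = 227/4 ≈ 56.750)
K(Q) = 8 + 227*Q/4
(119985 + K(G)) + 153622 = (119985 + (8 + (227/4)*(-369))) + 153622 = (119985 + (8 - 83763/4)) + 153622 = (119985 - 83731/4) + 153622 = 396209/4 + 153622 = 1010697/4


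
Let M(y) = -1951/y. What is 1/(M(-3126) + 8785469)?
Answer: 3126/27463378045 ≈ 1.1382e-7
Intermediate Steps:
1/(M(-3126) + 8785469) = 1/(-1951/(-3126) + 8785469) = 1/(-1951*(-1/3126) + 8785469) = 1/(1951/3126 + 8785469) = 1/(27463378045/3126) = 3126/27463378045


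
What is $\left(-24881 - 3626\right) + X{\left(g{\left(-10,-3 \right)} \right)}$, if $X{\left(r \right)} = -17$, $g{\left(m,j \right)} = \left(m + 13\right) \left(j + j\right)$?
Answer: $-28524$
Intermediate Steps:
$g{\left(m,j \right)} = 2 j \left(13 + m\right)$ ($g{\left(m,j \right)} = \left(13 + m\right) 2 j = 2 j \left(13 + m\right)$)
$\left(-24881 - 3626\right) + X{\left(g{\left(-10,-3 \right)} \right)} = \left(-24881 - 3626\right) - 17 = -28507 - 17 = -28524$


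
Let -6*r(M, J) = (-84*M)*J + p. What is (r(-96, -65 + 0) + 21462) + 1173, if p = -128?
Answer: 330049/3 ≈ 1.1002e+5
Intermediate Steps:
r(M, J) = 64/3 + 14*J*M (r(M, J) = -((-84*M)*J - 128)/6 = -(-84*J*M - 128)/6 = -(-128 - 84*J*M)/6 = 64/3 + 14*J*M)
(r(-96, -65 + 0) + 21462) + 1173 = ((64/3 + 14*(-65 + 0)*(-96)) + 21462) + 1173 = ((64/3 + 14*(-65)*(-96)) + 21462) + 1173 = ((64/3 + 87360) + 21462) + 1173 = (262144/3 + 21462) + 1173 = 326530/3 + 1173 = 330049/3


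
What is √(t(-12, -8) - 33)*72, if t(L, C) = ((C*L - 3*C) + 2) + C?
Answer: 648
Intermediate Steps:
t(L, C) = 2 - 2*C + C*L (t(L, C) = ((-3*C + C*L) + 2) + C = (2 - 3*C + C*L) + C = 2 - 2*C + C*L)
√(t(-12, -8) - 33)*72 = √((2 - 2*(-8) - 8*(-12)) - 33)*72 = √((2 + 16 + 96) - 33)*72 = √(114 - 33)*72 = √81*72 = 9*72 = 648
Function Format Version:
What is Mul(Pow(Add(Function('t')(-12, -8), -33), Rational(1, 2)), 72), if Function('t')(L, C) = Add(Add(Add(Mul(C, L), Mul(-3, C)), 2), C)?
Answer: 648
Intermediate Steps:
Function('t')(L, C) = Add(2, Mul(-2, C), Mul(C, L)) (Function('t')(L, C) = Add(Add(Add(Mul(-3, C), Mul(C, L)), 2), C) = Add(Add(2, Mul(-3, C), Mul(C, L)), C) = Add(2, Mul(-2, C), Mul(C, L)))
Mul(Pow(Add(Function('t')(-12, -8), -33), Rational(1, 2)), 72) = Mul(Pow(Add(Add(2, Mul(-2, -8), Mul(-8, -12)), -33), Rational(1, 2)), 72) = Mul(Pow(Add(Add(2, 16, 96), -33), Rational(1, 2)), 72) = Mul(Pow(Add(114, -33), Rational(1, 2)), 72) = Mul(Pow(81, Rational(1, 2)), 72) = Mul(9, 72) = 648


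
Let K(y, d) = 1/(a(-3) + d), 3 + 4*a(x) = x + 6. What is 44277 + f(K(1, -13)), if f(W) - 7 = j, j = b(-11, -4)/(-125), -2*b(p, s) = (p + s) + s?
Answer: 11070981/250 ≈ 44284.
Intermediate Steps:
a(x) = 3/4 + x/4 (a(x) = -3/4 + (x + 6)/4 = -3/4 + (6 + x)/4 = -3/4 + (3/2 + x/4) = 3/4 + x/4)
b(p, s) = -s - p/2 (b(p, s) = -((p + s) + s)/2 = -(p + 2*s)/2 = -s - p/2)
j = -19/250 (j = (-1*(-4) - 1/2*(-11))/(-125) = (4 + 11/2)*(-1/125) = (19/2)*(-1/125) = -19/250 ≈ -0.076000)
K(y, d) = 1/d (K(y, d) = 1/((3/4 + (1/4)*(-3)) + d) = 1/((3/4 - 3/4) + d) = 1/(0 + d) = 1/d)
f(W) = 1731/250 (f(W) = 7 - 19/250 = 1731/250)
44277 + f(K(1, -13)) = 44277 + 1731/250 = 11070981/250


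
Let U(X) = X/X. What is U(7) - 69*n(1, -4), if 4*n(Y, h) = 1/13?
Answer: -17/52 ≈ -0.32692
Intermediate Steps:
n(Y, h) = 1/52 (n(Y, h) = (1/4)/13 = (1/4)*(1/13) = 1/52)
U(X) = 1
U(7) - 69*n(1, -4) = 1 - 69*1/52 = 1 - 69/52 = -17/52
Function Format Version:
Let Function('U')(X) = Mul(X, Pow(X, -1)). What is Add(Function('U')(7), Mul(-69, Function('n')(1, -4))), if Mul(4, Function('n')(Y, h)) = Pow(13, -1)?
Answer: Rational(-17, 52) ≈ -0.32692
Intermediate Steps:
Function('n')(Y, h) = Rational(1, 52) (Function('n')(Y, h) = Mul(Rational(1, 4), Pow(13, -1)) = Mul(Rational(1, 4), Rational(1, 13)) = Rational(1, 52))
Function('U')(X) = 1
Add(Function('U')(7), Mul(-69, Function('n')(1, -4))) = Add(1, Mul(-69, Rational(1, 52))) = Add(1, Rational(-69, 52)) = Rational(-17, 52)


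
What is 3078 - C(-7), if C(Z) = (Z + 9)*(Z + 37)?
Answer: 3018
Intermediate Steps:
C(Z) = (9 + Z)*(37 + Z)
3078 - C(-7) = 3078 - (333 + (-7)² + 46*(-7)) = 3078 - (333 + 49 - 322) = 3078 - 1*60 = 3078 - 60 = 3018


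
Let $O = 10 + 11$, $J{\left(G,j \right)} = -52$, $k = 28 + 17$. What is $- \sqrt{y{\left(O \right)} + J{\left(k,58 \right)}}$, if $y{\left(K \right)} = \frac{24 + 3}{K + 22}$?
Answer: $- \frac{47 i \sqrt{43}}{43} \approx - 7.1674 i$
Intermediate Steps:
$k = 45$
$O = 21$
$y{\left(K \right)} = \frac{27}{22 + K}$
$- \sqrt{y{\left(O \right)} + J{\left(k,58 \right)}} = - \sqrt{\frac{27}{22 + 21} - 52} = - \sqrt{\frac{27}{43} - 52} = - \sqrt{- \frac{2209}{43}} = - \frac{47 i \sqrt{43}}{43}$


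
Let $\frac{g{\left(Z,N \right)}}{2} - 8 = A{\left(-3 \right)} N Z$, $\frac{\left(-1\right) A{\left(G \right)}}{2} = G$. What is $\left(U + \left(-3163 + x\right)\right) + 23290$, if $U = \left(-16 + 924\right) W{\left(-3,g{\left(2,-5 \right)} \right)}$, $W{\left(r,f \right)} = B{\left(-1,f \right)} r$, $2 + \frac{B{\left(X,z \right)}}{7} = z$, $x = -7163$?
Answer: $2034172$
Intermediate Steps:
$A{\left(G \right)} = - 2 G$
$B{\left(X,z \right)} = -14 + 7 z$
$g{\left(Z,N \right)} = 16 + 12 N Z$ ($g{\left(Z,N \right)} = 16 + 2 \left(-2\right) \left(-3\right) N Z = 16 + 2 \cdot 6 N Z = 16 + 12 N Z$)
$W{\left(r,f \right)} = r \left(-14 + 7 f\right)$ ($W{\left(r,f \right)} = \left(-14 + 7 f\right) r = r \left(-14 + 7 f\right)$)
$U = 2021208$ ($U = \left(-16 + 924\right) 7 \left(-3\right) \left(-2 + \left(16 + 12 \left(-5\right) 2\right)\right) = 908 \cdot 7 \left(-3\right) \left(-2 + \left(16 - 120\right)\right) = 908 \cdot 7 \left(-3\right) \left(-2 - 104\right) = 908 \cdot 7 \left(-3\right) \left(-106\right) = 908 \cdot 2226 = 2021208$)
$\left(U + \left(-3163 + x\right)\right) + 23290 = \left(2021208 - 10326\right) + 23290 = 2010882 + 23290 = 2034172$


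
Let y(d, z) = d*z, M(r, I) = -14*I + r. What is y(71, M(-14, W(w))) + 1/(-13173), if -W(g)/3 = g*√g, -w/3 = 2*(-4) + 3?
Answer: -13093963/13173 + 44730*√15 ≈ 1.7224e+5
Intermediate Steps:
w = 15 (w = -3*(2*(-4) + 3) = -3*(-8 + 3) = -3*(-5) = 15)
W(g) = -3*g^(3/2) (W(g) = -3*g*√g = -3*g^(3/2))
M(r, I) = r - 14*I
y(71, M(-14, W(w))) + 1/(-13173) = 71*(-14 - (-42)*15^(3/2)) + 1/(-13173) = 71*(-14 - (-42)*15*√15) - 1/13173 = 71*(-14 - (-630)*√15) - 1/13173 = 71*(-14 + 630*√15) - 1/13173 = (-994 + 44730*√15) - 1/13173 = -13093963/13173 + 44730*√15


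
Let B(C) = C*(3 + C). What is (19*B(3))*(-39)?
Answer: -13338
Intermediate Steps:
(19*B(3))*(-39) = (19*(3*(3 + 3)))*(-39) = (19*(3*6))*(-39) = (19*18)*(-39) = 342*(-39) = -13338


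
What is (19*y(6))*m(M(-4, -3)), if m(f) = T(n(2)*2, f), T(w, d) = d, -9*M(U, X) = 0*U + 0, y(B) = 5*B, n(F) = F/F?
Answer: 0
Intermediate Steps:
n(F) = 1
M(U, X) = 0 (M(U, X) = -(0*U + 0)/9 = -(0 + 0)/9 = -⅑*0 = 0)
m(f) = f
(19*y(6))*m(M(-4, -3)) = (19*(5*6))*0 = (19*30)*0 = 570*0 = 0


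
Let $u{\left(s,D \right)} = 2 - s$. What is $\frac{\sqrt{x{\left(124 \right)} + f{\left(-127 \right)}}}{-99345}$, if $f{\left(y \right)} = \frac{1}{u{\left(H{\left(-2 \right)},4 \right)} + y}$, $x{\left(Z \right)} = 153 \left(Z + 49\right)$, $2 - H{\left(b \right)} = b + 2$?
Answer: $- \frac{\sqrt{426918374}}{12616815} \approx -0.0016377$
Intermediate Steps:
$H{\left(b \right)} = - b$ ($H{\left(b \right)} = 2 - \left(b + 2\right) = 2 - \left(2 + b\right) = - b$)
$x{\left(Z \right)} = 7497 + 153 Z$ ($x{\left(Z \right)} = 153 \left(49 + Z\right) = 7497 + 153 Z$)
$f{\left(y \right)} = \frac{1}{y}$ ($f{\left(y \right)} = \frac{1}{\left(2 - \left(-1\right) \left(-2\right)\right) + y} = \frac{1}{\left(2 - 2\right) + y} = \frac{1}{0 + y} = \frac{1}{y}$)
$\frac{\sqrt{x{\left(124 \right)} + f{\left(-127 \right)}}}{-99345} = \frac{\sqrt{\left(7497 + 153 \cdot 124\right) + \frac{1}{-127}}}{-99345} = \sqrt{\left(7497 + 18972\right) - \frac{1}{127}} \left(- \frac{1}{99345}\right) = \sqrt{26469 - \frac{1}{127}} \left(- \frac{1}{99345}\right) = \sqrt{\frac{3361562}{127}} \left(- \frac{1}{99345}\right) = \frac{\sqrt{426918374}}{127} \left(- \frac{1}{99345}\right) = - \frac{\sqrt{426918374}}{12616815}$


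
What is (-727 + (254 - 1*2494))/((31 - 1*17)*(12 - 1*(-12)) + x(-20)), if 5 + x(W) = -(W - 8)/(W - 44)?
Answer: -368/41 ≈ -8.9756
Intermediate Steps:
x(W) = -5 - (-8 + W)/(-44 + W) (x(W) = -5 - (W - 8)/(W - 44) = -5 - (-8 + W)/(-44 + W))
(-727 + (254 - 1*2494))/((31 - 1*17)*(12 - 1*(-12)) + x(-20)) = (-727 + (254 - 1*2494))/((31 - 1*17)*(12 - 1*(-12)) + 6*(38 - 1*(-20))/(-44 - 20)) = (-727 + (254 - 2494))/((31 - 17)*(12 + 12) + 6*(38 + 20)/(-64)) = (-727 - 2240)/(14*24 + 6*(-1/64)*58) = -2967/(336 - 87/16) = -2967/5289/16 = -2967*16/5289 = -368/41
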